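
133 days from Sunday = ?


Start: Sunday (index 6)
(6 + 133) mod 7
= 139 mod 7
= 6
Index 6 → Sunday

Sunday


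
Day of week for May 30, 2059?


Friday

Zeller's congruence:
q=30, m=5, k=59, j=20
h = (30 + ⌊13×6/5⌋ + 59 + ⌊59/4⌋ + ⌊20/4⌋ - 2×20) mod 7
= (30 + 15 + 59 + 14 + 5 - 40) mod 7
= 83 mod 7 = 6
h=6 → Friday


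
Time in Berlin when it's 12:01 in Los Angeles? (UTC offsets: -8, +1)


21:01

Time difference = UTC+1 - UTC-8 = +9 hours
New hour = (12 + 9) mod 24
= 21 mod 24 = 21
Minutes unchanged → 21:01


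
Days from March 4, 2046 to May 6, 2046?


63 days

From March 4, 2046 to May 6, 2046
Rest of March 2046: 31 - 4 = 27
Full months: April 30
Days into May 2046: 6
Total = 27 + 30 + 6 = 63 days


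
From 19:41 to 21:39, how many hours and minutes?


1h 58m

End time in minutes: 21×60 + 39 = 1299
Start time in minutes: 19×60 + 41 = 1181
Difference = 1299 - 1181 = 118 minutes
= 1 hours 58 minutes


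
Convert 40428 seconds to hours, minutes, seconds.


11h 13m 48s

Hours: 40428 ÷ 3600 = 11 remainder 828
Minutes: 828 ÷ 60 = 13 remainder 48
Seconds: 48


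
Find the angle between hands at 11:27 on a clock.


178.5°

Hour hand = 11×30 + 27×0.5 = 343.5°
Minute hand = 27×6 = 162°
Difference = |343.5 - 162| = 181.5°
Since > 180°: 360 - 181.5 = 178.5°


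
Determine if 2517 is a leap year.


Rules: divisible by 4 AND (not by 100 OR by 400)
2517 ÷ 4 = 629 remainder 1 → not divisible by 4
Not divisible by 4 → not a leap year

No


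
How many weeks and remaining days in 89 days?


12 weeks 5 days

Weeks: 89 ÷ 7 = 12 remainder 5


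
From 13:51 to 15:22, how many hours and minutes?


End time in minutes: 15×60 + 22 = 922
Start time in minutes: 13×60 + 51 = 831
Difference = 922 - 831 = 91 minutes
= 1 hours 31 minutes

1h 31m


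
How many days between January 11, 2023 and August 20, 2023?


From January 11, 2023 to August 20, 2023
Rest of January 2023: 31 - 11 = 20
Full months: February 2023 28, March 31, April 30, May 31, June 30, July 31
Days into August 2023: 20
Total = 20 + 28 + 31 + 30 + 31 + 30 + 31 + 20 = 221 days

221 days


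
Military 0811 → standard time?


8:11 AM

Hour: 8
8 < 12 → AM


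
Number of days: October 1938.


Month: October (month 10)
October has 31 days

31 days


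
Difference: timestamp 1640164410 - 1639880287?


Difference = 1640164410 - 1639880287 = 284123 seconds
In hours: 284123 / 3600 ≈ 78.9
In days: 284123 / 86400 ≈ 3.29

284123 seconds (78.9 hours / 3.29 days)


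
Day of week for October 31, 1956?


Zeller's congruence:
q=31, m=10, k=56, j=19
h = (31 + ⌊13×11/5⌋ + 56 + ⌊56/4⌋ + ⌊19/4⌋ - 2×19) mod 7
= (31 + 28 + 56 + 14 + 4 - 38) mod 7
= 95 mod 7 = 4
h=4 → Wednesday

Wednesday


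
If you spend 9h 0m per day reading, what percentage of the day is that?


37.5%

Time: 540 minutes
Day: 1440 minutes
Percentage = (540/1440) × 100 = 37.5%


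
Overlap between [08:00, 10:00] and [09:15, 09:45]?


Meeting A: 480-600 (in minutes from midnight)
Meeting B: 555-585
Overlap start = max(480, 555) = 555
Overlap end = min(600, 585) = 585
Overlap = max(0, 585 - 555) = 30 min

30 minutes


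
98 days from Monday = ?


Start: Monday (index 0)
(0 + 98) mod 7
= 98 mod 7
= 0
Index 0 → Monday

Monday


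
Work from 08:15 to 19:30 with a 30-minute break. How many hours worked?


Total time = (19×60+30) - (8×60+15)
= 1170 - 495 = 675 min
Minus break: 675 - 30 = 645 min
= 10h 45m

10h 45m (645 minutes)


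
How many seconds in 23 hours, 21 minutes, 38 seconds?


84098 seconds

Hours: 23 × 3600 = 82800
Minutes: 21 × 60 = 1260
Seconds: 38
Total = 82800 + 1260 + 38 = 84098


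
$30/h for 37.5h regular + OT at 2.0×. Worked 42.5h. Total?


$1425.00

Regular: 37.5h × $30 = $1125.00
Overtime: 42.5 - 37.5 = 5.0h
OT pay: 5.0h × $30 × 2.0 = $300.00
Total = $1125.00 + $300.00 = $1425.00


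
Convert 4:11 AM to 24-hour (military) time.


04:11

Input: 4:11 AM
AM hour stays: 4


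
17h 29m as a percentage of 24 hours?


0.7285 (72.85%)

Total minutes: 17×60 + 29 = 1049
Day = 24×60 = 1440 minutes
Fraction = 1049/1440 ≈ 0.7285
As a percentage: 1049/1440 × 100 ≈ 72.85%


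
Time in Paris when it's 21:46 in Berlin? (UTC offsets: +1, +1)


21:46

Time difference = UTC+1 - UTC+1 = +0 hours
New hour = (21 + 0) mod 24
= 21 mod 24 = 21
Minutes unchanged → 21:46


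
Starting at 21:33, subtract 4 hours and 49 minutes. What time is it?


16:44

Start: 1293 minutes from midnight
Subtract: 289 minutes
Remaining: 1293 - 289 = 1004
Hours: 16, Minutes: 44


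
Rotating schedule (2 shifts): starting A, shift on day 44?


Shifts: A, B
Start: A (index 0)
Day 44: (0 + 44 - 1) mod 2
= 43 mod 2
= 1
Index 1 → shift B

Shift B


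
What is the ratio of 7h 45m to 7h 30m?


Duration 1: 465 minutes
Duration 2: 450 minutes
Ratio = 465:450
GCD = 15
Simplified = 31:30
As a decimal: 31/30 ≈ 1.03

31:30 (1.03)


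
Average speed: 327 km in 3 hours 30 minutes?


Distance: 327 km
Time: 3h 30m = 210 min = 210/60 = 7/2 hours
Speed = 327 ÷ (7/2) = 327 × 2 / 7 = 654/7 ≈ 93.4 km/h

93.4 km/h


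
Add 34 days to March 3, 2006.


Start: March 3, 2006
Add 34 days
March 3 → April 1: 31 - 3 + 1 = 29 days (34 - 29 = 5 left)
April 1 + 5 = April 6, 2006

April 6, 2006


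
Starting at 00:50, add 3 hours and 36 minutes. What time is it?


Start: 50 minutes from midnight
Add: 216 minutes
Total: 266 minutes
Hours: 266 ÷ 60 = 4 remainder 26

04:26


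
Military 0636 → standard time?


6:36 AM

Hour: 6
6 < 12 → AM


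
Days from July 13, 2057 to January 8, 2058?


From July 13, 2057 to January 8, 2058
Rest of July 2057: 31 - 13 = 18
Full months: August 31, September 30, October 31, November 30, December 31
Days into January 2058: 8
Total = 18 + 31 + 30 + 31 + 30 + 31 + 8 = 179 days

179 days


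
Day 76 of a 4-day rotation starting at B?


Shift A

Shifts: A, B, C, D
Start: B (index 1)
Day 76: (1 + 76 - 1) mod 4
= 76 mod 4
= 0
Index 0 → shift A


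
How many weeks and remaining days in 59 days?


Weeks: 59 ÷ 7 = 8 remainder 3

8 weeks 3 days


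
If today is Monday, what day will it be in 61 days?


Saturday

Start: Monday (index 0)
(0 + 61) mod 7
= 61 mod 7
= 5
Index 5 → Saturday


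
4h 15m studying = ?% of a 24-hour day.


Time: 255 minutes
Day: 1440 minutes
Percentage = (255/1440) × 100 ≈ 17.7%

17.7%


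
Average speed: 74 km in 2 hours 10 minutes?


Distance: 74 km
Time: 2h 10m = 130 min = 130/60 = 13/6 hours
Speed = 74 ÷ (13/6) = 74 × 6 / 13 = 444/13 ≈ 34.2 km/h

34.2 km/h


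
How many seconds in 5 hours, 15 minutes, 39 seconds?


Hours: 5 × 3600 = 18000
Minutes: 15 × 60 = 900
Seconds: 39
Total = 18000 + 900 + 39 = 18939

18939 seconds


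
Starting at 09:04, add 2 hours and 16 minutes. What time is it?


11:20

Start: 544 minutes from midnight
Add: 136 minutes
Total: 680 minutes
Hours: 680 ÷ 60 = 11 remainder 20


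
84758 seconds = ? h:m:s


23h 32m 38s

Hours: 84758 ÷ 3600 = 23 remainder 1958
Minutes: 1958 ÷ 60 = 32 remainder 38
Seconds: 38


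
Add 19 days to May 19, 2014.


June 7, 2014

Start: May 19, 2014
Add 19 days
May 19 → June 1: 31 - 19 + 1 = 13 days (19 - 13 = 6 left)
June 1 + 6 = June 7, 2014


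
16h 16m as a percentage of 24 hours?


0.6778 (67.78%)

Total minutes: 16×60 + 16 = 976
Day = 24×60 = 1440 minutes
Fraction = 976/1440 ≈ 0.6778
As a percentage: 976/1440 × 100 ≈ 67.78%


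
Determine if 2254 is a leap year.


No

Rules: divisible by 4 AND (not by 100 OR by 400)
2254 ÷ 4 = 563 remainder 2 → not divisible by 4
Not divisible by 4 → not a leap year


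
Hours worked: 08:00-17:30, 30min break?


Total time = (17×60+30) - (8×60+0)
= 1050 - 480 = 570 min
Minus break: 570 - 30 = 540 min
= 9h 0m

9h 0m (540 minutes)


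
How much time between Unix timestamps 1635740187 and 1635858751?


118564 seconds (32.9 hours / 1.37 days)

Difference = 1635858751 - 1635740187 = 118564 seconds
In hours: 118564 / 3600 ≈ 32.9
In days: 118564 / 86400 ≈ 1.37


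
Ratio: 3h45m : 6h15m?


3:5 (0.60)

Duration 1: 225 minutes
Duration 2: 375 minutes
Ratio = 225:375
GCD = 75
Simplified = 3:5
As a decimal: 3/5 = 0.60


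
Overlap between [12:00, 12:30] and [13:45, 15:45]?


0 minutes

Meeting A: 720-750 (in minutes from midnight)
Meeting B: 825-945
Overlap start = max(720, 825) = 825
Overlap end = min(750, 945) = 750
Overlap = max(0, 750 - 825) = 0 min


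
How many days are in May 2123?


Month: May (month 5)
May has 31 days

31 days


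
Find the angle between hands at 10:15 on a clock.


Hour hand = 10×30 + 15×0.5 = 307.5°
Minute hand = 15×6 = 90°
Difference = |307.5 - 90| = 217.5°
Since > 180°: 360 - 217.5 = 142.5°

142.5°


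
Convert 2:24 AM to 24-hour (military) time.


02:24

Input: 2:24 AM
AM hour stays: 2


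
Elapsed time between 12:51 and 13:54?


1h 3m

End time in minutes: 13×60 + 54 = 834
Start time in minutes: 12×60 + 51 = 771
Difference = 834 - 771 = 63 minutes
= 1 hours 3 minutes


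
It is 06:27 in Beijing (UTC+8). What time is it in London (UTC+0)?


22:27 (previous day)

Time difference = UTC+0 - UTC+8 = -8 hours
New hour = (6 -8) mod 24
= -2 mod 24 = 22
Minutes unchanged → 22:27; -2 < 0 → previous day


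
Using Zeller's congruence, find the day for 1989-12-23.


Zeller's congruence:
q=23, m=12, k=89, j=19
h = (23 + ⌊13×13/5⌋ + 89 + ⌊89/4⌋ + ⌊19/4⌋ - 2×19) mod 7
= (23 + 33 + 89 + 22 + 4 - 38) mod 7
= 133 mod 7 = 0
h=0 → Saturday

Saturday


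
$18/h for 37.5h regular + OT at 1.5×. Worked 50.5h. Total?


Regular: 37.5h × $18 = $675.00
Overtime: 50.5 - 37.5 = 13.0h
OT pay: 13.0h × $18 × 1.5 = $351.00
Total = $675.00 + $351.00 = $1026.00

$1026.00


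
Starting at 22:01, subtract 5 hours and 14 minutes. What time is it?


16:47

Start: 1321 minutes from midnight
Subtract: 314 minutes
Remaining: 1321 - 314 = 1007
Hours: 16, Minutes: 47


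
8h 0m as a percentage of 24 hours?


Total minutes: 8×60 + 0 = 480
Day = 24×60 = 1440 minutes
Fraction = 480/1440 ≈ 0.3333
As a percentage: 480/1440 × 100 ≈ 33.33%

0.3333 (33.33%)


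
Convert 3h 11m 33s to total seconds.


11493 seconds

Hours: 3 × 3600 = 10800
Minutes: 11 × 60 = 660
Seconds: 33
Total = 10800 + 660 + 33 = 11493


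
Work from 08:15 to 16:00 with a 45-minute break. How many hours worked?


7h 0m (420 minutes)

Total time = (16×60+0) - (8×60+15)
= 960 - 495 = 465 min
Minus break: 465 - 45 = 420 min
= 7h 0m


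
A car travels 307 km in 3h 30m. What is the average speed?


Distance: 307 km
Time: 3h 30m = 210 min = 210/60 = 7/2 hours
Speed = 307 ÷ (7/2) = 307 × 2 / 7 = 614/7 ≈ 87.7 km/h

87.7 km/h


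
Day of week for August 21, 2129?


Zeller's congruence:
q=21, m=8, k=29, j=21
h = (21 + ⌊13×9/5⌋ + 29 + ⌊29/4⌋ + ⌊21/4⌋ - 2×21) mod 7
= (21 + 23 + 29 + 7 + 5 - 42) mod 7
= 43 mod 7 = 1
h=1 → Sunday

Sunday


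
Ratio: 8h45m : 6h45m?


35:27 (1.30)

Duration 1: 525 minutes
Duration 2: 405 minutes
Ratio = 525:405
GCD = 15
Simplified = 35:27
As a decimal: 35/27 ≈ 1.30


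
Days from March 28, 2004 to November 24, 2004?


241 days

From March 28, 2004 to November 24, 2004
Rest of March 2004: 31 - 28 = 3
Full months: April 30, May 31, June 30, July 31, August 31, September 30, October 31
Days into November 2004: 24
Total = 3 + 30 + 31 + 30 + 31 + 31 + 30 + 31 + 24 = 241 days


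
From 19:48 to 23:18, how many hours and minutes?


End time in minutes: 23×60 + 18 = 1398
Start time in minutes: 19×60 + 48 = 1188
Difference = 1398 - 1188 = 210 minutes
= 3 hours 30 minutes

3h 30m


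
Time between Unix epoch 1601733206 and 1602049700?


316494 seconds (87.9 hours / 3.66 days)

Difference = 1602049700 - 1601733206 = 316494 seconds
In hours: 316494 / 3600 ≈ 87.9
In days: 316494 / 86400 ≈ 3.66


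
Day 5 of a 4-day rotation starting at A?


Shifts: A, B, C, D
Start: A (index 0)
Day 5: (0 + 5 - 1) mod 4
= 4 mod 4
= 0
Index 0 → shift A

Shift A


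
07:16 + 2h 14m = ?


09:30

Start: 436 minutes from midnight
Add: 134 minutes
Total: 570 minutes
Hours: 570 ÷ 60 = 9 remainder 30


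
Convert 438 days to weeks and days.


62 weeks 4 days

Weeks: 438 ÷ 7 = 62 remainder 4


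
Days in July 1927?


Month: July (month 7)
July has 31 days

31 days


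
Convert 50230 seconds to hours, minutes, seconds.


Hours: 50230 ÷ 3600 = 13 remainder 3430
Minutes: 3430 ÷ 60 = 57 remainder 10
Seconds: 10

13h 57m 10s


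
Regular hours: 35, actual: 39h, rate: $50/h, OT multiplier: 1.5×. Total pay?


Regular: 35h × $50 = $1750.00
Overtime: 39 - 35 = 4h
OT pay: 4h × $50 × 1.5 = $300.00
Total = $1750.00 + $300.00 = $2050.00

$2050.00


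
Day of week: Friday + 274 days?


Start: Friday (index 4)
(4 + 274) mod 7
= 278 mod 7
= 5
Index 5 → Saturday

Saturday


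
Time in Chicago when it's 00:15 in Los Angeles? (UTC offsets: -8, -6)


Time difference = UTC-6 - UTC-8 = +2 hours
New hour = (0 + 2) mod 24
= 2 mod 24 = 2
Minutes unchanged → 02:15

02:15


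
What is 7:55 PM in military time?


Input: 7:55 PM
PM: 7 + 12 = 19

19:55


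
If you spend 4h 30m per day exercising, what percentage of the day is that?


18.8%

Time: 270 minutes
Day: 1440 minutes
Percentage = (270/1440) × 100 ≈ 18.8%


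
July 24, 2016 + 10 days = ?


August 3, 2016

Start: July 24, 2016
Add 10 days
July 24 → August 1: 31 - 24 + 1 = 8 days (10 - 8 = 2 left)
August 1 + 2 = August 3, 2016


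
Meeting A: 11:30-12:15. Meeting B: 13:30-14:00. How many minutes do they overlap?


0 minutes

Meeting A: 690-735 (in minutes from midnight)
Meeting B: 810-840
Overlap start = max(690, 810) = 810
Overlap end = min(735, 840) = 735
Overlap = max(0, 735 - 810) = 0 min


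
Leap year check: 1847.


No

Rules: divisible by 4 AND (not by 100 OR by 400)
1847 ÷ 4 = 461 remainder 3 → not divisible by 4
Not divisible by 4 → not a leap year


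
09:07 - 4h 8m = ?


04:59

Start: 547 minutes from midnight
Subtract: 248 minutes
Remaining: 547 - 248 = 299
Hours: 4, Minutes: 59


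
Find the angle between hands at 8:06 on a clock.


Hour hand = 8×30 + 6×0.5 = 243.0°
Minute hand = 6×6 = 36°
Difference = |243.0 - 36| = 207.0°
Since > 180°: 360 - 207.0 = 153.0°

153.0°


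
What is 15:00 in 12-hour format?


3:00 PM

Hour: 15
15 - 12 = 3 → PM


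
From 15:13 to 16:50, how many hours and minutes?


End time in minutes: 16×60 + 50 = 1010
Start time in minutes: 15×60 + 13 = 913
Difference = 1010 - 913 = 97 minutes
= 1 hours 37 minutes

1h 37m


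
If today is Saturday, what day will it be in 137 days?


Wednesday

Start: Saturday (index 5)
(5 + 137) mod 7
= 142 mod 7
= 2
Index 2 → Wednesday


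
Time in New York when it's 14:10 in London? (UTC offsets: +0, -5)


09:10

Time difference = UTC-5 - UTC+0 = -5 hours
New hour = (14 -5) mod 24
= 9 mod 24 = 9
Minutes unchanged → 09:10


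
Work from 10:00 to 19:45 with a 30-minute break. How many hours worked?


Total time = (19×60+45) - (10×60+0)
= 1185 - 600 = 585 min
Minus break: 585 - 30 = 555 min
= 9h 15m

9h 15m (555 minutes)


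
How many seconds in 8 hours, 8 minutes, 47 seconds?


Hours: 8 × 3600 = 28800
Minutes: 8 × 60 = 480
Seconds: 47
Total = 28800 + 480 + 47 = 29327

29327 seconds


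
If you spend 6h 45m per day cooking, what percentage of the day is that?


Time: 405 minutes
Day: 1440 minutes
Percentage = (405/1440) × 100 ≈ 28.1%

28.1%


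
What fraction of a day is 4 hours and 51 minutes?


0.2021 (20.21%)

Total minutes: 4×60 + 51 = 291
Day = 24×60 = 1440 minutes
Fraction = 291/1440 ≈ 0.2021
As a percentage: 291/1440 × 100 ≈ 20.21%


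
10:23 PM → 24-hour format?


22:23

Input: 10:23 PM
PM: 10 + 12 = 22


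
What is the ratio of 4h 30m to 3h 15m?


Duration 1: 270 minutes
Duration 2: 195 minutes
Ratio = 270:195
GCD = 15
Simplified = 18:13
As a decimal: 18/13 ≈ 1.38

18:13 (1.38)


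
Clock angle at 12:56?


52.0°

Hour hand (12 ≡ 0 on the dial): 0×30 + 56×0.5 = 28.0°
Minute hand = 56×6 = 336°
Difference = |28.0 - 336| = 308.0°
Since > 180°: 360 - 308.0 = 52.0°


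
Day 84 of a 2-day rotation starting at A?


Shift B

Shifts: A, B
Start: A (index 0)
Day 84: (0 + 84 - 1) mod 2
= 83 mod 2
= 1
Index 1 → shift B


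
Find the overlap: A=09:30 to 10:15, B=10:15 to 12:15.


0 minutes

Meeting A: 570-615 (in minutes from midnight)
Meeting B: 615-735
Overlap start = max(570, 615) = 615
Overlap end = min(615, 735) = 615
Overlap = max(0, 615 - 615) = 0 min


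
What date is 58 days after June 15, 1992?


August 12, 1992

Start: June 15, 1992
Add 58 days
June 15 → July 1: 30 - 15 + 1 = 16 days (58 - 16 = 42 left)
July 1 → August 1: 31 - 1 + 1 = 31 days (42 - 31 = 11 left)
August 1 + 11 = August 12, 1992


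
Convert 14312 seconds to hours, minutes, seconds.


Hours: 14312 ÷ 3600 = 3 remainder 3512
Minutes: 3512 ÷ 60 = 58 remainder 32
Seconds: 32

3h 58m 32s


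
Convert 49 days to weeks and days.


Weeks: 49 ÷ 7 = 7 remainder 0

7 weeks 0 days


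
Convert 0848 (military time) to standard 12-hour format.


8:48 AM

Hour: 8
8 < 12 → AM


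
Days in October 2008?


Month: October (month 10)
October has 31 days

31 days


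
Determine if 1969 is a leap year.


No

Rules: divisible by 4 AND (not by 100 OR by 400)
1969 ÷ 4 = 492 remainder 1 → not divisible by 4
Not divisible by 4 → not a leap year


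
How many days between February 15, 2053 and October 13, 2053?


240 days

From February 15, 2053 to October 13, 2053
Rest of February 2053: 28 - 15 = 13
Full months: March 31, April 30, May 31, June 30, July 31, August 31, September 30
Days into October 2053: 13
Total = 13 + 31 + 30 + 31 + 30 + 31 + 31 + 30 + 13 = 240 days


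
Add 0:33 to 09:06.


Start: 546 minutes from midnight
Add: 33 minutes
Total: 579 minutes
Hours: 579 ÷ 60 = 9 remainder 39

09:39


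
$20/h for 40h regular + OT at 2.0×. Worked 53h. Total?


Regular: 40h × $20 = $800.00
Overtime: 53 - 40 = 13h
OT pay: 13h × $20 × 2.0 = $520.00
Total = $800.00 + $520.00 = $1320.00

$1320.00


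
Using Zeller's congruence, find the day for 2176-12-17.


Zeller's congruence:
q=17, m=12, k=76, j=21
h = (17 + ⌊13×13/5⌋ + 76 + ⌊76/4⌋ + ⌊21/4⌋ - 2×21) mod 7
= (17 + 33 + 76 + 19 + 5 - 42) mod 7
= 108 mod 7 = 3
h=3 → Tuesday

Tuesday


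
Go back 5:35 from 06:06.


00:31

Start: 366 minutes from midnight
Subtract: 335 minutes
Remaining: 366 - 335 = 31
Hours: 0, Minutes: 31


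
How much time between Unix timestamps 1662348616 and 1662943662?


Difference = 1662943662 - 1662348616 = 595046 seconds
In hours: 595046 / 3600 ≈ 165.3
In days: 595046 / 86400 ≈ 6.89

595046 seconds (165.3 hours / 6.89 days)


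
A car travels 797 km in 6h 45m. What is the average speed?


118.1 km/h

Distance: 797 km
Time: 6h 45m = 405 min = 405/60 = 27/4 hours
Speed = 797 ÷ (27/4) = 797 × 4 / 27 = 3188/27 ≈ 118.1 km/h


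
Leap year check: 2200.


Rules: divisible by 4 AND (not by 100 OR by 400)
2200 ÷ 4 = 550 exactly → divisible by 4
2200 ÷ 100 = 22 exactly → divisible by 100
2200 ÷ 400 = 5 remainder 200 → not divisible by 400
Divisible by 100 but not by 400 → not a leap year

No


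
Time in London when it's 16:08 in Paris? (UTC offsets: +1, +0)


15:08

Time difference = UTC+0 - UTC+1 = -1 hours
New hour = (16 -1) mod 24
= 15 mod 24 = 15
Minutes unchanged → 15:08


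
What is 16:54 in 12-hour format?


Hour: 16
16 - 12 = 4 → PM

4:54 PM


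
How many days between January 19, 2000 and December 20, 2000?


From January 19, 2000 to December 20, 2000
Rest of January 2000: 31 - 19 = 12
Full months: February 2000 29, March 31, April 30, May 31, June 30, July 31, August 31, September 30, October 31, November 30
Days into December 2000: 20
Total = 12 + 29 + 31 + 30 + 31 + 30 + 31 + 31 + 30 + 31 + 30 + 20 = 336 days

336 days


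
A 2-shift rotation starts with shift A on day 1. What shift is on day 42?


Shift B

Shifts: A, B
Start: A (index 0)
Day 42: (0 + 42 - 1) mod 2
= 41 mod 2
= 1
Index 1 → shift B


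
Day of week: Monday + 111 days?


Sunday

Start: Monday (index 0)
(0 + 111) mod 7
= 111 mod 7
= 6
Index 6 → Sunday


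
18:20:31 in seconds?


Hours: 18 × 3600 = 64800
Minutes: 20 × 60 = 1200
Seconds: 31
Total = 64800 + 1200 + 31 = 66031

66031 seconds


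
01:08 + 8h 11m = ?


Start: 68 minutes from midnight
Add: 491 minutes
Total: 559 minutes
Hours: 559 ÷ 60 = 9 remainder 19

09:19


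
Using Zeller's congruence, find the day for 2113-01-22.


Sunday

Zeller's congruence:
q=22, m=13, k=12, j=21
h = (22 + ⌊13×14/5⌋ + 12 + ⌊12/4⌋ + ⌊21/4⌋ - 2×21) mod 7
= (22 + 36 + 12 + 3 + 5 - 42) mod 7
= 36 mod 7 = 1
h=1 → Sunday


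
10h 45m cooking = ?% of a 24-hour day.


44.8%

Time: 645 minutes
Day: 1440 minutes
Percentage = (645/1440) × 100 ≈ 44.8%


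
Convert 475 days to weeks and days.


Weeks: 475 ÷ 7 = 67 remainder 6

67 weeks 6 days


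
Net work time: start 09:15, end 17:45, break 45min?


Total time = (17×60+45) - (9×60+15)
= 1065 - 555 = 510 min
Minus break: 510 - 45 = 465 min
= 7h 45m

7h 45m (465 minutes)


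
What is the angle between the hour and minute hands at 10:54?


3.0°

Hour hand = 10×30 + 54×0.5 = 327.0°
Minute hand = 54×6 = 324°
Difference = |327.0 - 324| = 3.0°


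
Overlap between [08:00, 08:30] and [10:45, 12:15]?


Meeting A: 480-510 (in minutes from midnight)
Meeting B: 645-735
Overlap start = max(480, 645) = 645
Overlap end = min(510, 735) = 510
Overlap = max(0, 510 - 645) = 0 min

0 minutes


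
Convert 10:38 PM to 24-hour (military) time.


22:38

Input: 10:38 PM
PM: 10 + 12 = 22


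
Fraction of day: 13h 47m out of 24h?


0.5743 (57.43%)

Total minutes: 13×60 + 47 = 827
Day = 24×60 = 1440 minutes
Fraction = 827/1440 ≈ 0.5743
As a percentage: 827/1440 × 100 ≈ 57.43%


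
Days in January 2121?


31 days

Month: January (month 1)
January has 31 days


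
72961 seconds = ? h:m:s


Hours: 72961 ÷ 3600 = 20 remainder 961
Minutes: 961 ÷ 60 = 16 remainder 1
Seconds: 1

20h 16m 1s


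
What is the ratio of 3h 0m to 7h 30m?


2:5 (0.40)

Duration 1: 180 minutes
Duration 2: 450 minutes
Ratio = 180:450
GCD = 90
Simplified = 2:5
As a decimal: 2/5 = 0.40


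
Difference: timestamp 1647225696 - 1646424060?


Difference = 1647225696 - 1646424060 = 801636 seconds
In hours: 801636 / 3600 ≈ 222.7
In days: 801636 / 86400 ≈ 9.28

801636 seconds (222.7 hours / 9.28 days)


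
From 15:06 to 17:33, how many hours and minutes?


2h 27m

End time in minutes: 17×60 + 33 = 1053
Start time in minutes: 15×60 + 6 = 906
Difference = 1053 - 906 = 147 minutes
= 2 hours 27 minutes


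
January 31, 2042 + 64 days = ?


April 5, 2042

Start: January 31, 2042
Add 64 days
January 31 → February 1: 31 - 31 + 1 = 1 days (64 - 1 = 63 left)
February 1 → March 1: 28 - 1 + 1 = 28 days (63 - 28 = 35 left)
March 1 → April 1: 31 - 1 + 1 = 31 days (35 - 31 = 4 left)
April 1 + 4 = April 5, 2042


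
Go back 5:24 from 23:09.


Start: 1389 minutes from midnight
Subtract: 324 minutes
Remaining: 1389 - 324 = 1065
Hours: 17, Minutes: 45

17:45


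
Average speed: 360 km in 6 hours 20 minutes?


Distance: 360 km
Time: 6h 20m = 380 min = 380/60 = 19/3 hours
Speed = 360 ÷ (19/3) = 360 × 3 / 19 = 1080/19 ≈ 56.8 km/h

56.8 km/h


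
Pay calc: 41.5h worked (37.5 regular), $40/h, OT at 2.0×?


$1820.00

Regular: 37.5h × $40 = $1500.00
Overtime: 41.5 - 37.5 = 4.0h
OT pay: 4.0h × $40 × 2.0 = $320.00
Total = $1500.00 + $320.00 = $1820.00


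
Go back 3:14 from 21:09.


17:55

Start: 1269 minutes from midnight
Subtract: 194 minutes
Remaining: 1269 - 194 = 1075
Hours: 17, Minutes: 55


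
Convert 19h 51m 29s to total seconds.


71489 seconds

Hours: 19 × 3600 = 68400
Minutes: 51 × 60 = 3060
Seconds: 29
Total = 68400 + 3060 + 29 = 71489


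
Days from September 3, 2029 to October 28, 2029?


55 days

From September 3, 2029 to October 28, 2029
Rest of September 2029: 30 - 3 = 27
Days into October 2029: 28
Total = 27 + 28 = 55 days


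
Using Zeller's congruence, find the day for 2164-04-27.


Friday

Zeller's congruence:
q=27, m=4, k=64, j=21
h = (27 + ⌊13×5/5⌋ + 64 + ⌊64/4⌋ + ⌊21/4⌋ - 2×21) mod 7
= (27 + 13 + 64 + 16 + 5 - 42) mod 7
= 83 mod 7 = 6
h=6 → Friday


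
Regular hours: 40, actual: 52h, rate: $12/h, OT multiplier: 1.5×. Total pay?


Regular: 40h × $12 = $480.00
Overtime: 52 - 40 = 12h
OT pay: 12h × $12 × 1.5 = $216.00
Total = $480.00 + $216.00 = $696.00

$696.00


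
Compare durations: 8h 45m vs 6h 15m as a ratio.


7:5 (1.40)

Duration 1: 525 minutes
Duration 2: 375 minutes
Ratio = 525:375
GCD = 75
Simplified = 7:5
As a decimal: 7/5 = 1.40


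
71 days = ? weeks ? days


Weeks: 71 ÷ 7 = 10 remainder 1

10 weeks 1 days


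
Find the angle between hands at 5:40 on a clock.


Hour hand = 5×30 + 40×0.5 = 170.0°
Minute hand = 40×6 = 240°
Difference = |170.0 - 240| = 70.0°

70.0°


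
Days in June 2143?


Month: June (month 6)
June has 30 days

30 days


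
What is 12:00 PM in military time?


Input: 12:00 PM
12 PM → 12 (noon)

12:00


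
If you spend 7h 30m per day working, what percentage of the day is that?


31.3%

Time: 450 minutes
Day: 1440 minutes
Percentage = (450/1440) × 100 ≈ 31.3%


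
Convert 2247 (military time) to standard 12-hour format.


10:47 PM

Hour: 22
22 - 12 = 10 → PM


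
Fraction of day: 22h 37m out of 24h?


0.9424 (94.24%)

Total minutes: 22×60 + 37 = 1357
Day = 24×60 = 1440 minutes
Fraction = 1357/1440 ≈ 0.9424
As a percentage: 1357/1440 × 100 ≈ 94.24%


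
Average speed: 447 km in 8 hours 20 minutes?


Distance: 447 km
Time: 8h 20m = 500 min = 500/60 = 25/3 hours
Speed = 447 ÷ (25/3) = 447 × 3 / 25 = 1341/25 ≈ 53.6 km/h

53.6 km/h


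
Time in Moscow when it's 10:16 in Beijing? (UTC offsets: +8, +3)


Time difference = UTC+3 - UTC+8 = -5 hours
New hour = (10 -5) mod 24
= 5 mod 24 = 5
Minutes unchanged → 05:16

05:16


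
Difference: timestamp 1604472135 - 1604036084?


Difference = 1604472135 - 1604036084 = 436051 seconds
In hours: 436051 / 3600 ≈ 121.1
In days: 436051 / 86400 ≈ 5.05

436051 seconds (121.1 hours / 5.05 days)


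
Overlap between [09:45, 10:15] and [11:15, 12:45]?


0 minutes

Meeting A: 585-615 (in minutes from midnight)
Meeting B: 675-765
Overlap start = max(585, 675) = 675
Overlap end = min(615, 765) = 615
Overlap = max(0, 615 - 675) = 0 min


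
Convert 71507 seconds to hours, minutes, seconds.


Hours: 71507 ÷ 3600 = 19 remainder 3107
Minutes: 3107 ÷ 60 = 51 remainder 47
Seconds: 47

19h 51m 47s


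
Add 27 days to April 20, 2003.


May 17, 2003

Start: April 20, 2003
Add 27 days
April 20 → May 1: 30 - 20 + 1 = 11 days (27 - 11 = 16 left)
May 1 + 16 = May 17, 2003


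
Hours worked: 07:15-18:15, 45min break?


10h 15m (615 minutes)

Total time = (18×60+15) - (7×60+15)
= 1095 - 435 = 660 min
Minus break: 660 - 45 = 615 min
= 10h 15m


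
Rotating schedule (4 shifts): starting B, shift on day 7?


Shifts: A, B, C, D
Start: B (index 1)
Day 7: (1 + 7 - 1) mod 4
= 7 mod 4
= 3
Index 3 → shift D

Shift D


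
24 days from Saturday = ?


Tuesday

Start: Saturday (index 5)
(5 + 24) mod 7
= 29 mod 7
= 1
Index 1 → Tuesday


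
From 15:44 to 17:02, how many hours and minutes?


1h 18m

End time in minutes: 17×60 + 2 = 1022
Start time in minutes: 15×60 + 44 = 944
Difference = 1022 - 944 = 78 minutes
= 1 hours 18 minutes


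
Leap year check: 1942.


Rules: divisible by 4 AND (not by 100 OR by 400)
1942 ÷ 4 = 485 remainder 2 → not divisible by 4
Not divisible by 4 → not a leap year

No


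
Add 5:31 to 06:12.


11:43

Start: 372 minutes from midnight
Add: 331 minutes
Total: 703 minutes
Hours: 703 ÷ 60 = 11 remainder 43


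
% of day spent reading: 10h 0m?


Time: 600 minutes
Day: 1440 minutes
Percentage = (600/1440) × 100 ≈ 41.7%

41.7%


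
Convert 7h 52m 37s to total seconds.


Hours: 7 × 3600 = 25200
Minutes: 52 × 60 = 3120
Seconds: 37
Total = 25200 + 3120 + 37 = 28357

28357 seconds


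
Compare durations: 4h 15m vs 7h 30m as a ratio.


17:30 (0.57)

Duration 1: 255 minutes
Duration 2: 450 minutes
Ratio = 255:450
GCD = 15
Simplified = 17:30
As a decimal: 17/30 ≈ 0.57


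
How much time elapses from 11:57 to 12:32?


End time in minutes: 12×60 + 32 = 752
Start time in minutes: 11×60 + 57 = 717
Difference = 752 - 717 = 35 minutes
= 0 hours 35 minutes

0h 35m


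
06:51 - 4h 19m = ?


Start: 411 minutes from midnight
Subtract: 259 minutes
Remaining: 411 - 259 = 152
Hours: 2, Minutes: 32

02:32


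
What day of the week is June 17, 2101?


Friday

Zeller's congruence:
q=17, m=6, k=1, j=21
h = (17 + ⌊13×7/5⌋ + 1 + ⌊1/4⌋ + ⌊21/4⌋ - 2×21) mod 7
= (17 + 18 + 1 + 0 + 5 - 42) mod 7
= -1 mod 7 = 6
h=6 → Friday


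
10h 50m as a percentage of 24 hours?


0.4514 (45.14%)

Total minutes: 10×60 + 50 = 650
Day = 24×60 = 1440 minutes
Fraction = 650/1440 ≈ 0.4514
As a percentage: 650/1440 × 100 ≈ 45.14%


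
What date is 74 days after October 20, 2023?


January 2, 2024

Start: October 20, 2023
Add 74 days
October 20 → November 1: 31 - 20 + 1 = 12 days (74 - 12 = 62 left)
November 1 → December 1: 30 - 1 + 1 = 30 days (62 - 30 = 32 left)
December 1 → January 1: 31 - 1 + 1 = 31 days (32 - 31 = 1 left)
January 1 + 1 = January 2, 2024


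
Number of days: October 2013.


31 days

Month: October (month 10)
October has 31 days


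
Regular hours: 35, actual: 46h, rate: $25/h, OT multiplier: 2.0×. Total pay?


Regular: 35h × $25 = $875.00
Overtime: 46 - 35 = 11h
OT pay: 11h × $25 × 2.0 = $550.00
Total = $875.00 + $550.00 = $1425.00

$1425.00


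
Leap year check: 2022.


Rules: divisible by 4 AND (not by 100 OR by 400)
2022 ÷ 4 = 505 remainder 2 → not divisible by 4
Not divisible by 4 → not a leap year

No


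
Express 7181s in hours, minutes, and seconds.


1h 59m 41s

Hours: 7181 ÷ 3600 = 1 remainder 3581
Minutes: 3581 ÷ 60 = 59 remainder 41
Seconds: 41


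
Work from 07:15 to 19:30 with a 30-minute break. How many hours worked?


11h 45m (705 minutes)

Total time = (19×60+30) - (7×60+15)
= 1170 - 435 = 735 min
Minus break: 735 - 30 = 705 min
= 11h 45m


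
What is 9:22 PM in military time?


21:22

Input: 9:22 PM
PM: 9 + 12 = 21


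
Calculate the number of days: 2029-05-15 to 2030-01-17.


From May 15, 2029 to January 17, 2030
Rest of May 2029: 31 - 15 = 16
Full months: June 30, July 31, August 31, September 30, October 31, November 30, December 31
Days into January 2030: 17
Total = 16 + 30 + 31 + 31 + 30 + 31 + 30 + 31 + 17 = 247 days

247 days


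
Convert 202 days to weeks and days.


Weeks: 202 ÷ 7 = 28 remainder 6

28 weeks 6 days


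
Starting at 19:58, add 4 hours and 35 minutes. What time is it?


Start: 1198 minutes from midnight
Add: 275 minutes
Total: 1473 minutes
Hours: 1473 ÷ 60 = 24 remainder 33
24 ≥ 24 → 24 - 24 = 0 (next day)

00:33 (next day)


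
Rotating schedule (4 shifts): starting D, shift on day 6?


Shift A

Shifts: A, B, C, D
Start: D (index 3)
Day 6: (3 + 6 - 1) mod 4
= 8 mod 4
= 0
Index 0 → shift A


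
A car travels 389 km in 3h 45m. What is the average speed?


103.7 km/h

Distance: 389 km
Time: 3h 45m = 225 min = 225/60 = 15/4 hours
Speed = 389 ÷ (15/4) = 389 × 4 / 15 = 1556/15 ≈ 103.7 km/h


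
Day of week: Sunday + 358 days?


Monday

Start: Sunday (index 6)
(6 + 358) mod 7
= 364 mod 7
= 0
Index 0 → Monday


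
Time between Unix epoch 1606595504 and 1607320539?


725035 seconds (201.4 hours / 8.39 days)

Difference = 1607320539 - 1606595504 = 725035 seconds
In hours: 725035 / 3600 ≈ 201.4
In days: 725035 / 86400 ≈ 8.39


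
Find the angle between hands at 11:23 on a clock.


156.5°

Hour hand = 11×30 + 23×0.5 = 341.5°
Minute hand = 23×6 = 138°
Difference = |341.5 - 138| = 203.5°
Since > 180°: 360 - 203.5 = 156.5°


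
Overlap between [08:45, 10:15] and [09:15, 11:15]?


Meeting A: 525-615 (in minutes from midnight)
Meeting B: 555-675
Overlap start = max(525, 555) = 555
Overlap end = min(615, 675) = 615
Overlap = max(0, 615 - 555) = 60 min

60 minutes


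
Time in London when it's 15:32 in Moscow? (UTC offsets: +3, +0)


Time difference = UTC+0 - UTC+3 = -3 hours
New hour = (15 -3) mod 24
= 12 mod 24 = 12
Minutes unchanged → 12:32

12:32


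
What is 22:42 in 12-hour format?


Hour: 22
22 - 12 = 10 → PM

10:42 PM


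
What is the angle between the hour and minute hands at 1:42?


159.0°

Hour hand = 1×30 + 42×0.5 = 51.0°
Minute hand = 42×6 = 252°
Difference = |51.0 - 252| = 201.0°
Since > 180°: 360 - 201.0 = 159.0°


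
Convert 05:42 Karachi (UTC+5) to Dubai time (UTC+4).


04:42

Time difference = UTC+4 - UTC+5 = -1 hours
New hour = (5 -1) mod 24
= 4 mod 24 = 4
Minutes unchanged → 04:42


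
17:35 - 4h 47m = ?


Start: 1055 minutes from midnight
Subtract: 287 minutes
Remaining: 1055 - 287 = 768
Hours: 12, Minutes: 48

12:48


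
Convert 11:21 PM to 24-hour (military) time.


Input: 11:21 PM
PM: 11 + 12 = 23

23:21


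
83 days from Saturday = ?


Start: Saturday (index 5)
(5 + 83) mod 7
= 88 mod 7
= 4
Index 4 → Friday

Friday


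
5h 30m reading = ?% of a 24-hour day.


Time: 330 minutes
Day: 1440 minutes
Percentage = (330/1440) × 100 ≈ 22.9%

22.9%


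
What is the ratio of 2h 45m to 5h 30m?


Duration 1: 165 minutes
Duration 2: 330 minutes
Ratio = 165:330
GCD = 165
Simplified = 1:2
As a decimal: 1/2 = 0.50

1:2 (0.50)


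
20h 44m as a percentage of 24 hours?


Total minutes: 20×60 + 44 = 1244
Day = 24×60 = 1440 minutes
Fraction = 1244/1440 ≈ 0.8639
As a percentage: 1244/1440 × 100 ≈ 86.39%

0.8639 (86.39%)


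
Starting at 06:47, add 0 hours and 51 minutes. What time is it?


Start: 407 minutes from midnight
Add: 51 minutes
Total: 458 minutes
Hours: 458 ÷ 60 = 7 remainder 38

07:38


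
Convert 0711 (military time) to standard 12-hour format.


Hour: 7
7 < 12 → AM

7:11 AM


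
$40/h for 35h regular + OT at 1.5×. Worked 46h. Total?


Regular: 35h × $40 = $1400.00
Overtime: 46 - 35 = 11h
OT pay: 11h × $40 × 1.5 = $660.00
Total = $1400.00 + $660.00 = $2060.00

$2060.00


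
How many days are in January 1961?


Month: January (month 1)
January has 31 days

31 days


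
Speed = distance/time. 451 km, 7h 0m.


64.4 km/h

Distance: 451 km
Time: 7 hours
Speed = 451 / 7 ≈ 64.4 km/h


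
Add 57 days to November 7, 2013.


Start: November 7, 2013
Add 57 days
November 7 → December 1: 30 - 7 + 1 = 24 days (57 - 24 = 33 left)
December 1 → January 1: 31 - 1 + 1 = 31 days (33 - 31 = 2 left)
January 1 + 2 = January 3, 2014

January 3, 2014


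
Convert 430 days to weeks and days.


Weeks: 430 ÷ 7 = 61 remainder 3

61 weeks 3 days


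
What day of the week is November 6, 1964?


Friday

Zeller's congruence:
q=6, m=11, k=64, j=19
h = (6 + ⌊13×12/5⌋ + 64 + ⌊64/4⌋ + ⌊19/4⌋ - 2×19) mod 7
= (6 + 31 + 64 + 16 + 4 - 38) mod 7
= 83 mod 7 = 6
h=6 → Friday


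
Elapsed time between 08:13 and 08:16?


0h 3m

End time in minutes: 8×60 + 16 = 496
Start time in minutes: 8×60 + 13 = 493
Difference = 496 - 493 = 3 minutes
= 0 hours 3 minutes


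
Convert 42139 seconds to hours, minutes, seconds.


11h 42m 19s

Hours: 42139 ÷ 3600 = 11 remainder 2539
Minutes: 2539 ÷ 60 = 42 remainder 19
Seconds: 19


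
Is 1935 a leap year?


No

Rules: divisible by 4 AND (not by 100 OR by 400)
1935 ÷ 4 = 483 remainder 3 → not divisible by 4
Not divisible by 4 → not a leap year


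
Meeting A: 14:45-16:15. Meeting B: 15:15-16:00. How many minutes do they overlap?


45 minutes

Meeting A: 885-975 (in minutes from midnight)
Meeting B: 915-960
Overlap start = max(885, 915) = 915
Overlap end = min(975, 960) = 960
Overlap = max(0, 960 - 915) = 45 min


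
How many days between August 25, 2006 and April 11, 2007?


From August 25, 2006 to April 11, 2007
Rest of August 2006: 31 - 25 = 6
Full months: September 30, October 31, November 30, December 31, January 31, February 2007 28, March 31
Days into April 2007: 11
Total = 6 + 30 + 31 + 30 + 31 + 31 + 28 + 31 + 11 = 229 days

229 days


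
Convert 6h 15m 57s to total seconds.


22557 seconds

Hours: 6 × 3600 = 21600
Minutes: 15 × 60 = 900
Seconds: 57
Total = 21600 + 900 + 57 = 22557


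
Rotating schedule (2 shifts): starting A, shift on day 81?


Shift A

Shifts: A, B
Start: A (index 0)
Day 81: (0 + 81 - 1) mod 2
= 80 mod 2
= 0
Index 0 → shift A


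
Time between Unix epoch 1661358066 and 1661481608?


Difference = 1661481608 - 1661358066 = 123542 seconds
In hours: 123542 / 3600 ≈ 34.3
In days: 123542 / 86400 ≈ 1.43

123542 seconds (34.3 hours / 1.43 days)


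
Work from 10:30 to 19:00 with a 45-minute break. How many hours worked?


7h 45m (465 minutes)

Total time = (19×60+0) - (10×60+30)
= 1140 - 630 = 510 min
Minus break: 510 - 45 = 465 min
= 7h 45m


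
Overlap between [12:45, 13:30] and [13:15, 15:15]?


Meeting A: 765-810 (in minutes from midnight)
Meeting B: 795-915
Overlap start = max(765, 795) = 795
Overlap end = min(810, 915) = 810
Overlap = max(0, 810 - 795) = 15 min

15 minutes


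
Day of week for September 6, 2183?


Saturday

Zeller's congruence:
q=6, m=9, k=83, j=21
h = (6 + ⌊13×10/5⌋ + 83 + ⌊83/4⌋ + ⌊21/4⌋ - 2×21) mod 7
= (6 + 26 + 83 + 20 + 5 - 42) mod 7
= 98 mod 7 = 0
h=0 → Saturday


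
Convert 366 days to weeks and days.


52 weeks 2 days

Weeks: 366 ÷ 7 = 52 remainder 2


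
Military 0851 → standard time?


8:51 AM

Hour: 8
8 < 12 → AM


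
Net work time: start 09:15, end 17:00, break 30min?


7h 15m (435 minutes)

Total time = (17×60+0) - (9×60+15)
= 1020 - 555 = 465 min
Minus break: 465 - 30 = 435 min
= 7h 15m


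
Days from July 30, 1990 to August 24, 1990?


25 days

From July 30, 1990 to August 24, 1990
Rest of July 1990: 31 - 30 = 1
Days into August 1990: 24
Total = 1 + 24 = 25 days


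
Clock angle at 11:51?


Hour hand = 11×30 + 51×0.5 = 355.5°
Minute hand = 51×6 = 306°
Difference = |355.5 - 306| = 49.5°

49.5°


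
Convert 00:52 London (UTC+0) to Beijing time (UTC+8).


Time difference = UTC+8 - UTC+0 = +8 hours
New hour = (0 + 8) mod 24
= 8 mod 24 = 8
Minutes unchanged → 08:52

08:52


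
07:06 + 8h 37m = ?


Start: 426 minutes from midnight
Add: 517 minutes
Total: 943 minutes
Hours: 943 ÷ 60 = 15 remainder 43

15:43


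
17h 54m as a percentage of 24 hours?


0.7458 (74.58%)

Total minutes: 17×60 + 54 = 1074
Day = 24×60 = 1440 minutes
Fraction = 1074/1440 ≈ 0.7458
As a percentage: 1074/1440 × 100 ≈ 74.58%


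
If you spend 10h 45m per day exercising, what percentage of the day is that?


Time: 645 minutes
Day: 1440 minutes
Percentage = (645/1440) × 100 ≈ 44.8%

44.8%


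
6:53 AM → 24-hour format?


Input: 6:53 AM
AM hour stays: 6

06:53
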